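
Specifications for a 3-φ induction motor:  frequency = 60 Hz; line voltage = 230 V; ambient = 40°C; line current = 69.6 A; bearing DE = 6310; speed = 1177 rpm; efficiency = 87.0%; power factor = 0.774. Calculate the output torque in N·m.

151 N·m

P_in = √3·V·I·cosφ = 1.732 × 230 × 69.6 × 0.774 = 21460 W
P_out = η·P_in = 0.87 × 21460 = 18670 W
n = 1177 rpm
ω = 2π×1177/60 = 123.3 rad/s
τ = P_out/ω = 18670/123.3 = 151 N·m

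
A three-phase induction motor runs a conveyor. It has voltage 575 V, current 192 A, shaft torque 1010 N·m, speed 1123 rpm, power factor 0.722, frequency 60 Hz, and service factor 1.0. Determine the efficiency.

ω = 2π × 1123/60 = 117.6 rad/s; P_out = τω = 1010 × 117.6 = 118776 W
P_in = √3·V_L·I_L·cosφ = 1.732 × 575 × 192 × 0.722 = 138056 W
η = P_out / P_in = 118776 / 138056 = 0.860 = 86.0%

86.0 %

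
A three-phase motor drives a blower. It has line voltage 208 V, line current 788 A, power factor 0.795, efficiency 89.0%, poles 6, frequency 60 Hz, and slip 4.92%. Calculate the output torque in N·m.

1680 N·m

P_in = √3·V·I·cosφ = 1.732 × 208 × 788 × 0.795 = 225686 W
P_out = η·P_in = 0.89 × 225686 = 200861 W
n_s = 120×60/6 = 1200 rpm; n = 1200×(1−0.0492) = 1141 rpm
ω = 2π×1141/60 = 119.5 rad/s
τ = P_out/ω = 200861/119.5 = 1680 N·m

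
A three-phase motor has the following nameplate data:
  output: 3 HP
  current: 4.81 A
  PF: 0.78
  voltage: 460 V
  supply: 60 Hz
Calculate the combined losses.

P_in = √3·V·I·cosφ = 1.732×460×4.81×0.78 = 2989 W
P_out = 3×746 = 2238 W
Losses = P_in − P_out = 2989 − 2238 = 751 W

751 W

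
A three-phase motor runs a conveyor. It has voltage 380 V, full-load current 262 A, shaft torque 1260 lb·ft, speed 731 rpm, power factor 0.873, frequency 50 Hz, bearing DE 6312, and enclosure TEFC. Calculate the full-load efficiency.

86.9 %

τ = 1260 lb·ft × 1.356 = 1709 N·m
ω = 2π × 731/60 = 76.55 rad/s; P_out = τω = 1709 × 76.55 = 130824 W
P_in = √3·V_L·I_L·cosφ = 1.732 × 380 × 262 × 0.873 = 150538 W
η = P_out / P_in = 130824 / 150538 = 0.869 = 86.9%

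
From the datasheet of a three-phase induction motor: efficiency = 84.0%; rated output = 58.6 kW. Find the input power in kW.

69.8 kW

P_out = 58600 W
P_in = P_out/η = 58600/0.84 = 69762 W = 69.8 kW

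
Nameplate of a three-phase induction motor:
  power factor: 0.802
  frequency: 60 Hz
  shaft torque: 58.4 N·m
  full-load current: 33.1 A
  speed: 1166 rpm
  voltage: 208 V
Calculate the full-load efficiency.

ω = 2π × 1166/60 = 122.1 rad/s; P_out = τω = 58.4 × 122.1 = 7131 W
P_in = √3·V_L·I_L·cosφ = 1.732 × 208 × 33.1 × 0.802 = 9563 W
η = P_out / P_in = 7131 / 9563 = 0.746 = 74.6%

74.6 %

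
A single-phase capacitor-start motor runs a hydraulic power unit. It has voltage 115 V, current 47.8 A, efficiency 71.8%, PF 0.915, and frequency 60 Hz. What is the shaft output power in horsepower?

P_in = V·I·cosφ = 115 × 47.8 × 0.915 = 5030 W
P_out = η·P_in = 0.718 × 5030 = 3612 W
= 3612/746 = 4.84 HP

4.84 HP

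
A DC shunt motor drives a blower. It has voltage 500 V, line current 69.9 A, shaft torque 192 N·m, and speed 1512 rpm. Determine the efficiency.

87.0 %

ω = 2π × 1512/60 = 158.3 rad/s; P_out = τω = 192 × 158.3 = 30394 W
P_in = V·I = 500 × 69.9 = 34950 W
η = P_out / P_in = 30394 / 34950 = 0.870 = 87.0%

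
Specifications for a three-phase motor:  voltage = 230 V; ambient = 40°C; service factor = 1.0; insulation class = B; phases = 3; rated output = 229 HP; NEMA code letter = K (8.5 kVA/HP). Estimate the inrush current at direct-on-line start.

4890 A

S_LR = 8.5 × 229 = 1946.5 kVA
I_LR = S_LR/(√3·V_L) = 1946500/(1.732×230) = 4890 A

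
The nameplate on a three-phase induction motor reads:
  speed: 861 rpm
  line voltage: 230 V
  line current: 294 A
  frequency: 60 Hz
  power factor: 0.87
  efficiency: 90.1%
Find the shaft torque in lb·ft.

P_in = √3·V·I·cosφ = 1.732 × 230 × 294 × 0.87 = 101893 W
P_out = η·P_in = 0.901 × 101893 = 91806 W
n = 861 rpm
ω = 2π×861/60 = 90.16 rad/s
τ = P_out/ω = 91806/90.16 = 1018 N·m
In lb·ft: 1018/1.356 = 751 lb·ft

751 lb·ft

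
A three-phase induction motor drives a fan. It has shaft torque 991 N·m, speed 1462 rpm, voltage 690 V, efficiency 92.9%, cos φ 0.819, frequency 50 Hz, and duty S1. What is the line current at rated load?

ω = 2π×1462/60 = 153.1 rad/s; P_out = τω = 991 × 153.1 = 151722 W
P_in = P_out / η = 151722 / 0.929 = 163318 W
I_L = P_in / (√3·V_L·cosφ) = 163318 / (1.732 × 690 × 0.819) = 167 A

167 A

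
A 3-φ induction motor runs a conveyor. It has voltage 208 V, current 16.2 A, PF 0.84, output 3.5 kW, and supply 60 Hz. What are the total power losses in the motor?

1400 W

P_in = √3·V·I·cosφ = 1.732×208×16.2×0.84 = 4902 W
P_out = 3500 W
Losses = P_in − P_out = 4902 − 3500 = 1402 W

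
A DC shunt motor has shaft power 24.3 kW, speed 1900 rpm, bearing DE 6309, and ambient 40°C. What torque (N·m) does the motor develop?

ω = 2π × 1900/60 = 199 rad/s
τ = P/ω = 24300/199 = 122 N·m

122 N·m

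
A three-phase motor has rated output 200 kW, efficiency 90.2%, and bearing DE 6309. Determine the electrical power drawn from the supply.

P_out = 200000 W
P_in = P_out/η = 200000/0.902 = 221729 W = 222 kW

222 kW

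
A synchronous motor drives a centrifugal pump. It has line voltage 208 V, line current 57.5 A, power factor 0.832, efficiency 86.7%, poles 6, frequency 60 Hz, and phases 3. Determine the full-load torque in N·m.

P_in = √3·V·I·cosφ = 1.732 × 208 × 57.5 × 0.832 = 17235 W
P_out = η·P_in = 0.867 × 17235 = 14943 W
n = n_s = 120×60/6 = 1200 rpm (synchronous)
ω = 2π×1200/60 = 125.7 rad/s
τ = P_out/ω = 14943/125.7 = 119 N·m

119 N·m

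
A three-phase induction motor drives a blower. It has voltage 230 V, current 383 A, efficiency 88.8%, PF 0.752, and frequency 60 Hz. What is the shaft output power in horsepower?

137 HP

P_in = √3·V·I·cosφ = 1.732 × 230 × 383 × 0.752 = 114734 W
P_out = η·P_in = 0.888 × 114734 = 101884 W
= 101884/746 = 137 HP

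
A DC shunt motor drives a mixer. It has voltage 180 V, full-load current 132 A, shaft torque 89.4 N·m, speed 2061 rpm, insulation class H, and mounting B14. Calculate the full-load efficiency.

81.2 %

ω = 2π × 2061/60 = 215.8 rad/s; P_out = τω = 89.4 × 215.8 = 19293 W
P_in = V·I = 180 × 132 = 23760 W
η = P_out / P_in = 19293 / 23760 = 0.812 = 81.2%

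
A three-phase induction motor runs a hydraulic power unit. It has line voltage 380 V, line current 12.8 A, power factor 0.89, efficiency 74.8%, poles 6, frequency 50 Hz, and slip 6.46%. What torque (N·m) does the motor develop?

P_in = √3·V·I·cosφ = 1.732 × 380 × 12.8 × 0.89 = 7498 W
P_out = η·P_in = 0.748 × 7498 = 5609 W
n_s = 120×50/6 = 1000 rpm; n = 1000×(1−0.0646) = 935 rpm
ω = 2π×935/60 = 97.91 rad/s
τ = P_out/ω = 5609/97.91 = 57.3 N·m

57.3 N·m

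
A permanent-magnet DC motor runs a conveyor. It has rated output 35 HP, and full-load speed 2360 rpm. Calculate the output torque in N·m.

P_out = 35 × 746 = 26110 W
ω = 2π × 2360/60 = 247.1 rad/s
τ = P_out/ω = 26110/247.1 = 106 N·m

106 N·m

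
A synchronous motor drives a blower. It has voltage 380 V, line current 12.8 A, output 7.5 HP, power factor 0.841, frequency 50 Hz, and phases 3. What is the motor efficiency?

P_out = 7.5 × 746 = 5595 W
P_in = √3·V_L·I_L·cosφ = 1.732 × 380 × 12.8 × 0.841 = 7085 W
η = P_out / P_in = 5595 / 7085 = 0.790 = 79.0%

79.0 %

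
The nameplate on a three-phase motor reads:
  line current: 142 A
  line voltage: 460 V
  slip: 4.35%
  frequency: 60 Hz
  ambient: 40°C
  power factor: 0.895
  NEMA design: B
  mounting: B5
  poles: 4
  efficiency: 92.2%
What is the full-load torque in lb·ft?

382 lb·ft

P_in = √3·V·I·cosφ = 1.732 × 460 × 142 × 0.895 = 101255 W
P_out = η·P_in = 0.922 × 101255 = 93357 W
n_s = 120×60/4 = 1800 rpm; n = 1800×(1−0.0435) = 1722 rpm
ω = 2π×1722/60 = 180.3 rad/s
τ = P_out/ω = 93357/180.3 = 517.8 N·m
In lb·ft: 517.8/1.356 = 382 lb·ft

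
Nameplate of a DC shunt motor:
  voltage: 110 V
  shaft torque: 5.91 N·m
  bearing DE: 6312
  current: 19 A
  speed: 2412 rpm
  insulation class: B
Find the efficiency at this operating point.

ω = 2π × 2412/60 = 252.6 rad/s; P_out = τω = 5.91 × 252.6 = 1493 W
P_in = V·I = 110 × 19 = 2090 W
η = P_out / P_in = 1493 / 2090 = 0.714 = 71.4%

71.4 %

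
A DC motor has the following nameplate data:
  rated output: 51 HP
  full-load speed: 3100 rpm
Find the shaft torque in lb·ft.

P_out = 51 × 746 = 38046 W
ω = 2π × 3100/60 = 324.6 rad/s
τ = P_out/ω = 38046/324.6 = 117.2 N·m
In lb·ft: 117.2/1.356 = 86.4 lb·ft

86.4 lb·ft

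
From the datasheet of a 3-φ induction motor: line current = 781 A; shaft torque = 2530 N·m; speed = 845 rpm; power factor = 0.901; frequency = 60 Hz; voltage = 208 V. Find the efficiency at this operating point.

ω = 2π × 845/60 = 88.49 rad/s; P_out = τω = 2530 × 88.49 = 223880 W
P_in = √3·V_L·I_L·cosφ = 1.732 × 208 × 781 × 0.901 = 253505 W
η = P_out / P_in = 223880 / 253505 = 0.883 = 88.3%

88.3 %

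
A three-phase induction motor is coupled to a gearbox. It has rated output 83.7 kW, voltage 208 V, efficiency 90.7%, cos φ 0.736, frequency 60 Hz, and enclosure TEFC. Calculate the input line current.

P_out = 83.7 kW = 83700 W
P_in = P_out / η = 83700 / 0.907 = 92282 W
I_L = P_in / (√3·V_L·cosφ) = 92282 / (1.732 × 208 × 0.736) = 348 A

348 A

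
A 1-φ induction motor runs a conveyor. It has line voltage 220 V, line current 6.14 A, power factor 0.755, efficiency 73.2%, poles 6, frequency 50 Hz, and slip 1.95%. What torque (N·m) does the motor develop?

7.27 N·m

P_in = V·I·cosφ = 220 × 6.14 × 0.755 = 1020 W
P_out = η·P_in = 0.732 × 1020 = 747 W
n_s = 120×50/6 = 1000 rpm; n = 1000×(1−0.0195) = 981 rpm
ω = 2π×981/60 = 102.7 rad/s
τ = P_out/ω = 747/102.7 = 7.27 N·m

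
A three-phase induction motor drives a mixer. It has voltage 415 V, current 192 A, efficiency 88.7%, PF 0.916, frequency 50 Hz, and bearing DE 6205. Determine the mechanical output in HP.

P_in = √3·V·I·cosφ = 1.732 × 415 × 192 × 0.916 = 126413 W
P_out = η·P_in = 0.887 × 126413 = 112128 W
= 112128/746 = 150 HP

150 HP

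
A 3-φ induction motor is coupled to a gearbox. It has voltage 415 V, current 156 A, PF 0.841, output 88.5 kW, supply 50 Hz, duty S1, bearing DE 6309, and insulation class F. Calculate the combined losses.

5.8 kW

P_in = √3·V·I·cosφ = 1.732×415×156×0.841 = 94301 W
P_out = 88500 W
Losses = P_in − P_out = 94301 − 88500 = 5801 W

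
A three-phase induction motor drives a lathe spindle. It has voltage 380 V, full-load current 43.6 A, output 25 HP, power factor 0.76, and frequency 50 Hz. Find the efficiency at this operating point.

85.5 %

P_out = 25 × 746 = 18650 W
P_in = √3·V_L·I_L·cosφ = 1.732 × 380 × 43.6 × 0.76 = 21809 W
η = P_out / P_in = 18650 / 21809 = 0.855 = 85.5%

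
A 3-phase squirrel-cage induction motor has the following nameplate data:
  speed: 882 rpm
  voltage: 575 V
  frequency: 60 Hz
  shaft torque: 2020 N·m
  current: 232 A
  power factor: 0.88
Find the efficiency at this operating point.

ω = 2π × 882/60 = 92.36 rad/s; P_out = τω = 2020 × 92.36 = 186567 W
P_in = √3·V_L·I_L·cosφ = 1.732 × 575 × 232 × 0.88 = 203323 W
η = P_out / P_in = 186567 / 203323 = 0.918 = 91.8%

91.8 %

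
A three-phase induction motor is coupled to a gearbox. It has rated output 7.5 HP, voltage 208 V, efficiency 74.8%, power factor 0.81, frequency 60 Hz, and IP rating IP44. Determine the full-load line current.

P_out = 7.5 × 746 = 5595 W
P_in = P_out / η = 5595 / 0.748 = 7480 W
I_L = P_in / (√3·V_L·cosφ) = 7480 / (1.732 × 208 × 0.81) = 25.6 A

25.6 A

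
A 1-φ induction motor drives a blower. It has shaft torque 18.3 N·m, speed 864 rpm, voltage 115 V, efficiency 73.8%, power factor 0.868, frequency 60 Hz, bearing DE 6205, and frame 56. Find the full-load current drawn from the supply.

ω = 2π×864/60 = 90.48 rad/s; P_out = τω = 18.3 × 90.48 = 1656 W
P_in = P_out / η = 1656 / 0.738 = 2244 W
I = P_in / (V·cosφ) = 2244 / (115 × 0.868) = 22.5 A

22.5 A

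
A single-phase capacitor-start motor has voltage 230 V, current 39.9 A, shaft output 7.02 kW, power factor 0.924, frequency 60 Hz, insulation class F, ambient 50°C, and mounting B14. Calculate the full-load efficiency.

82.8 %

P_out = 7.02 kW = 7020 W
P_in = V·I·cosφ = 230 × 39.9 × 0.924 = 8480 W
η = P_out / P_in = 7020 / 8480 = 0.828 = 82.8%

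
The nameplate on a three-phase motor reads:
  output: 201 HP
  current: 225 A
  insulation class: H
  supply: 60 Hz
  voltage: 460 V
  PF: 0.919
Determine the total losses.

P_in = √3·V·I·cosφ = 1.732×460×225×0.919 = 164742 W
P_out = 201×746 = 149946 W
Losses = P_in − P_out = 164742 − 149946 = 14796 W

14800 W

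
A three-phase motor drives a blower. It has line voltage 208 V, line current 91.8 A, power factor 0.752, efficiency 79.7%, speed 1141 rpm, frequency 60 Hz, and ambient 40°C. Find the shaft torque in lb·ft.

P_in = √3·V·I·cosφ = 1.732 × 208 × 91.8 × 0.752 = 24870 W
P_out = η·P_in = 0.797 × 24870 = 19821 W
n = 1141 rpm
ω = 2π×1141/60 = 119.5 rad/s
τ = P_out/ω = 19821/119.5 = 165.9 N·m
In lb·ft: 165.9/1.356 = 122 lb·ft

122 lb·ft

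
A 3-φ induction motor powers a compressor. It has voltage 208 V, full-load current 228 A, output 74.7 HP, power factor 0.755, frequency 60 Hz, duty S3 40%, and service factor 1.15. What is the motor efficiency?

P_out = 74.7 × 746 = 55726 W
P_in = √3·V_L·I_L·cosφ = 1.732 × 208 × 228 × 0.755 = 62014 W
η = P_out / P_in = 55726 / 62014 = 0.899 = 89.9%

89.9 %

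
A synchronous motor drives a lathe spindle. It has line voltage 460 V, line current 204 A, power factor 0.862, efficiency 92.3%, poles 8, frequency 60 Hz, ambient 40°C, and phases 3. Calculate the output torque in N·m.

P_in = √3·V·I·cosφ = 1.732 × 460 × 204 × 0.862 = 140102 W
P_out = η·P_in = 0.923 × 140102 = 129314 W
n = n_s = 120×60/8 = 900 rpm (synchronous)
ω = 2π×900/60 = 94.25 rad/s
τ = P_out/ω = 129314/94.25 = 1370 N·m

1370 N·m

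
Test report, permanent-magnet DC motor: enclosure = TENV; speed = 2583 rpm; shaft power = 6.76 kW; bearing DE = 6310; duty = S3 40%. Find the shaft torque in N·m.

ω = 2π × 2583/60 = 270.5 rad/s
τ = P/ω = 6760/270.5 = 25 N·m

25 N·m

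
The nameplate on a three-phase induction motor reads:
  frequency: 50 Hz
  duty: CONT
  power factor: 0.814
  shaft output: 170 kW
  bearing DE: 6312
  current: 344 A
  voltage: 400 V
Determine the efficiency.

87.6 %

P_out = 170 kW = 170000 W
P_in = √3·V_L·I_L·cosφ = 1.732 × 400 × 344 × 0.814 = 193995 W
η = P_out / P_in = 170000 / 193995 = 0.876 = 87.6%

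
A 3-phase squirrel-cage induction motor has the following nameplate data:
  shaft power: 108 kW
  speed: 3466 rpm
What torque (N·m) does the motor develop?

ω = 2π × 3466/60 = 363 rad/s
τ = P/ω = 108000/363 = 298 N·m

298 N·m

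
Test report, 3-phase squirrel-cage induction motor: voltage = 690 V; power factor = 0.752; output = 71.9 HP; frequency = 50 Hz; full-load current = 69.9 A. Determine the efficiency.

P_out = 71.9 × 746 = 53637 W
P_in = √3·V_L·I_L·cosφ = 1.732 × 690 × 69.9 × 0.752 = 62819 W
η = P_out / P_in = 53637 / 62819 = 0.854 = 85.4%

85.4 %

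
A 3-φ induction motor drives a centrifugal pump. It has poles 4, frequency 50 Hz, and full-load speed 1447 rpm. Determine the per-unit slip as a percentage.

3.5 %

n_s = 120f/p = 120×50/4 = 1500 rpm
s = (n_s − n)/n_s = (1500 − 1447)/1500 = 0.0353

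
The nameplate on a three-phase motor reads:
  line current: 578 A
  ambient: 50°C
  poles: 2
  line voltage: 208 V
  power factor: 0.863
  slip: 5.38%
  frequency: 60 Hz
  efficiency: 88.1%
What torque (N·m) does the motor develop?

P_in = √3·V·I·cosφ = 1.732 × 208 × 578 × 0.863 = 179701 W
P_out = η·P_in = 0.881 × 179701 = 158317 W
n_s = 120×60/2 = 3600 rpm; n = 3600×(1−0.0538) = 3406 rpm
ω = 2π×3406/60 = 356.7 rad/s
τ = P_out/ω = 158317/356.7 = 444 N·m

444 N·m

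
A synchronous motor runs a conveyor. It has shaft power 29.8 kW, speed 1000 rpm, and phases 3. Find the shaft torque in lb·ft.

210 lb·ft

ω = 2π × 1000/60 = 104.7 rad/s
τ = P/ω = 29800/104.7 = 284.6 N·m
In lb·ft: 284.6/1.356 = 210 lb·ft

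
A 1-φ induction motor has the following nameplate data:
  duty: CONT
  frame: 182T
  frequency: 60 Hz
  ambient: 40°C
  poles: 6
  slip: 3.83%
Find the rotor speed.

1154 rpm

n_s = 120f/p = 120×60/6 = 1200 rpm
n = n_s(1 − s) = 1200 × (1 − 0.0383) = 1154 rpm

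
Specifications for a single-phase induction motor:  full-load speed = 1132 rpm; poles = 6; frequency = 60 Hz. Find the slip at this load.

5.67 %

n_s = 120f/p = 120×60/6 = 1200 rpm
s = (n_s − n)/n_s = (1200 − 1132)/1200 = 0.0567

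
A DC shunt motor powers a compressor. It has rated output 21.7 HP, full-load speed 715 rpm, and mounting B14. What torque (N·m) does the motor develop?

P_out = 21.7 × 746 = 16188 W
ω = 2π × 715/60 = 74.87 rad/s
τ = P_out/ω = 16188/74.87 = 216 N·m

216 N·m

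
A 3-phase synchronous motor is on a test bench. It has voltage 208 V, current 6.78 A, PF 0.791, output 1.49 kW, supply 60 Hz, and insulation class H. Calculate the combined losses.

P_in = √3·V·I·cosφ = 1.732×208×6.78×0.791 = 1932 W
P_out = 1490 W
Losses = P_in − P_out = 1932 − 1490 = 442 W

442 W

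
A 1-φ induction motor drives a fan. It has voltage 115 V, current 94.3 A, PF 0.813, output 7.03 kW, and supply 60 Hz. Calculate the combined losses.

1.79 kW

P_in = V·I·cosφ = 115×94.3×0.813 = 8817 W
P_out = 7030 W
Losses = P_in − P_out = 8817 − 7030 = 1787 W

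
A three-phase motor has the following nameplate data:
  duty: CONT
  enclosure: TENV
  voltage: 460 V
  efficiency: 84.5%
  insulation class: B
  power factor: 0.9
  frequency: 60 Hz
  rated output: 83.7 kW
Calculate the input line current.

P_out = 83.7 kW = 83700 W
P_in = P_out / η = 83700 / 0.845 = 99053 W
I_L = P_in / (√3·V_L·cosφ) = 99053 / (1.732 × 460 × 0.9) = 138 A

138 A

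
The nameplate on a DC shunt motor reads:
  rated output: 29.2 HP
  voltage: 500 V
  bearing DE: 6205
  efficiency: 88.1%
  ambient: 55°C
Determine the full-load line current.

49.5 A

P_out = 29.2 × 746 = 21783 W
P_in = P_out / η = 21783 / 0.881 = 24725 W
I = P_in / V = 24725 / 500 = 49.5 A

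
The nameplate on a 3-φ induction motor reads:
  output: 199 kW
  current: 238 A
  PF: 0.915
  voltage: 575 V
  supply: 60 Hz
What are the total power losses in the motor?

17.9 kW

P_in = √3·V·I·cosφ = 1.732×575×238×0.915 = 216877 W
P_out = 199000 W
Losses = P_in − P_out = 216877 − 199000 = 17877 W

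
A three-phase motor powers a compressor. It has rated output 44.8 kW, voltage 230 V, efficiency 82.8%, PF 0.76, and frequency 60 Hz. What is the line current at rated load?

P_out = 44.8 kW = 44800 W
P_in = P_out / η = 44800 / 0.828 = 54106 W
I_L = P_in / (√3·V_L·cosφ) = 54106 / (1.732 × 230 × 0.76) = 179 A

179 A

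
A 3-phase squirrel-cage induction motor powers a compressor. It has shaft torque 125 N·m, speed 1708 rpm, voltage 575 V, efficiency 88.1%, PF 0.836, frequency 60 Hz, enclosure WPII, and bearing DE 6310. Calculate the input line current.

30.5 A

ω = 2π×1708/60 = 178.9 rad/s; P_out = τω = 125 × 178.9 = 22363 W
P_in = P_out / η = 22363 / 0.881 = 25384 W
I_L = P_in / (√3·V_L·cosφ) = 25384 / (1.732 × 575 × 0.836) = 30.5 A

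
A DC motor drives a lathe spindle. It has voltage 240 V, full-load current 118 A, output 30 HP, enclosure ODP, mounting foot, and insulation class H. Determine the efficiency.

P_out = 30 × 746 = 22380 W
P_in = V·I = 240 × 118 = 28320 W
η = P_out / P_in = 22380 / 28320 = 0.790 = 79.0%

79.0 %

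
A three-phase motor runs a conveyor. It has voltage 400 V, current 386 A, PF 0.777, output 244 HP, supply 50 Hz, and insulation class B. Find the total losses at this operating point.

P_in = √3·V·I·cosφ = 1.732×400×386×0.777 = 207786 W
P_out = 244×746 = 182024 W
Losses = P_in − P_out = 207786 − 182024 = 25762 W

25.8 kW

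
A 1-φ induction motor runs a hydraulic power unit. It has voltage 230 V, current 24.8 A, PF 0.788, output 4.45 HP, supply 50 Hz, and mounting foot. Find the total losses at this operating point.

P_in = V·I·cosφ = 230×24.8×0.788 = 4495 W
P_out = 4.45×746 = 3320 W
Losses = P_in − P_out = 4495 − 3320 = 1175 W

1180 W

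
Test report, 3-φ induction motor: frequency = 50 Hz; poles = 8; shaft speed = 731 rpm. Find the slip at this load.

2.53 %

n_s = 120f/p = 120×50/8 = 750 rpm
s = (n_s − n)/n_s = (750 − 731)/750 = 0.0253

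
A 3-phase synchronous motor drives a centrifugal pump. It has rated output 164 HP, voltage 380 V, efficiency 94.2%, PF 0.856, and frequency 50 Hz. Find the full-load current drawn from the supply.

P_out = 164 × 746 = 122344 W
P_in = P_out / η = 122344 / 0.942 = 129877 W
I_L = P_in / (√3·V_L·cosφ) = 129877 / (1.732 × 380 × 0.856) = 231 A

231 A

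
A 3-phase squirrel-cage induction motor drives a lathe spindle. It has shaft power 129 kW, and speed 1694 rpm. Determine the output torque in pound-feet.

536 lb·ft

ω = 2π × 1694/60 = 177.4 rad/s
τ = P/ω = 129000/177.4 = 727.2 N·m
In lb·ft: 727.2/1.356 = 536 lb·ft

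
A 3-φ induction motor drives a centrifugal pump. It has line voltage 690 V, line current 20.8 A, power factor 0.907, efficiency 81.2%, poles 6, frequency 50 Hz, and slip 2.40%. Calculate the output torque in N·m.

179 N·m

P_in = √3·V·I·cosφ = 1.732 × 690 × 20.8 × 0.907 = 22546 W
P_out = η·P_in = 0.812 × 22546 = 18307 W
n_s = 120×50/6 = 1000 rpm; n = 1000×(1−0.024) = 976 rpm
ω = 2π×976/60 = 102.2 rad/s
τ = P_out/ω = 18307/102.2 = 179 N·m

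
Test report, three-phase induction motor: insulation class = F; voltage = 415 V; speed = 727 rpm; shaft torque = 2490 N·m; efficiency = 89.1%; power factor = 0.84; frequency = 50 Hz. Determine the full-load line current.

ω = 2π×727/60 = 76.13 rad/s; P_out = τω = 2490 × 76.13 = 189564 W
P_in = P_out / η = 189564 / 0.891 = 212754 W
I_L = P_in / (√3·V_L·cosφ) = 212754 / (1.732 × 415 × 0.84) = 352 A

352 A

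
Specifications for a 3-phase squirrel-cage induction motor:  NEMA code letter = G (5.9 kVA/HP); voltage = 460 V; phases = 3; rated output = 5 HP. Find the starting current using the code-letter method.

S_LR = 5.9 × 5 = 29.5 kVA
I_LR = S_LR/(√3·V_L) = 29500/(1.732×460) = 37 A

37 A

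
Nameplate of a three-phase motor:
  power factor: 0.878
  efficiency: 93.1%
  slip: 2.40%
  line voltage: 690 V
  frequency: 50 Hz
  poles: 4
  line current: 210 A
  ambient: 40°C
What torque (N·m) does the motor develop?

1340 N·m

P_in = √3·V·I·cosφ = 1.732 × 690 × 210 × 0.878 = 220349 W
P_out = η·P_in = 0.931 × 220349 = 205145 W
n_s = 120×50/4 = 1500 rpm; n = 1500×(1−0.024) = 1464 rpm
ω = 2π×1464/60 = 153.3 rad/s
τ = P_out/ω = 205145/153.3 = 1340 N·m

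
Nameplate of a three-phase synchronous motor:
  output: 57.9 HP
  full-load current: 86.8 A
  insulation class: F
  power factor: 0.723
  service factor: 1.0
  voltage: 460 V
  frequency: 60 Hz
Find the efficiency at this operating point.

86.4 %

P_out = 57.9 × 746 = 43193 W
P_in = √3·V_L·I_L·cosφ = 1.732 × 460 × 86.8 × 0.723 = 49999 W
η = P_out / P_in = 43193 / 49999 = 0.864 = 86.4%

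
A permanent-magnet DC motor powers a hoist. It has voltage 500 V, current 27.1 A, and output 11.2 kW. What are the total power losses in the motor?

P_in = V·I = 500×27.1 = 13550 W
P_out = 11200 W
Losses = P_in − P_out = 13550 − 11200 = 2350 W

2.35 kW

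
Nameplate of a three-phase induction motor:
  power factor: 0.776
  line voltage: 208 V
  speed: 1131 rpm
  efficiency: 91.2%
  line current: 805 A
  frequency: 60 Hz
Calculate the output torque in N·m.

P_in = √3·V·I·cosφ = 1.732 × 208 × 805 × 0.776 = 225045 W
P_out = η·P_in = 0.912 × 225045 = 205241 W
n = 1131 rpm
ω = 2π×1131/60 = 118.4 rad/s
τ = P_out/ω = 205241/118.4 = 1730 N·m

1730 N·m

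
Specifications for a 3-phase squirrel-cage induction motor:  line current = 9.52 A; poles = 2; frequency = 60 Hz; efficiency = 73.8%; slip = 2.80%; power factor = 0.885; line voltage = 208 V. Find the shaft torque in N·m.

6.11 N·m

P_in = √3·V·I·cosφ = 1.732 × 208 × 9.52 × 0.885 = 3035 W
P_out = η·P_in = 0.738 × 3035 = 2240 W
n_s = 120×60/2 = 3600 rpm; n = 3600×(1−0.028) = 3499 rpm
ω = 2π×3499/60 = 366.4 rad/s
τ = P_out/ω = 2240/366.4 = 6.11 N·m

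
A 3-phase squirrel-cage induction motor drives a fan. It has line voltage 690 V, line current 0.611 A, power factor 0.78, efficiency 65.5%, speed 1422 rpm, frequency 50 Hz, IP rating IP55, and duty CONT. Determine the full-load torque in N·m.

P_in = √3·V·I·cosφ = 1.732 × 690 × 0.611 × 0.78 = 570 W
P_out = η·P_in = 0.655 × 570 = 373 W
n = 1422 rpm
ω = 2π×1422/60 = 148.9 rad/s
τ = P_out/ω = 373/148.9 = 2.51 N·m

2.51 N·m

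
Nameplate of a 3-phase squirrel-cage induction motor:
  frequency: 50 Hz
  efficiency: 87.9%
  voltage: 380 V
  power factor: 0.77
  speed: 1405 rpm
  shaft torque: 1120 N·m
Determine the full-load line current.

ω = 2π×1405/60 = 147.1 rad/s; P_out = τω = 1120 × 147.1 = 164752 W
P_in = P_out / η = 164752 / 0.879 = 187431 W
I_L = P_in / (√3·V_L·cosφ) = 187431 / (1.732 × 380 × 0.77) = 370 A

370 A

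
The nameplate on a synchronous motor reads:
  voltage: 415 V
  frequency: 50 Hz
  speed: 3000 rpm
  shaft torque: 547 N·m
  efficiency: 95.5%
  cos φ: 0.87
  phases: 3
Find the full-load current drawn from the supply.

ω = 2π×3000/60 = 314.2 rad/s; P_out = τω = 547 × 314.2 = 171867 W
P_in = P_out / η = 171867 / 0.955 = 179965 W
I_L = P_in / (√3·V_L·cosφ) = 179965 / (1.732 × 415 × 0.87) = 288 A

288 A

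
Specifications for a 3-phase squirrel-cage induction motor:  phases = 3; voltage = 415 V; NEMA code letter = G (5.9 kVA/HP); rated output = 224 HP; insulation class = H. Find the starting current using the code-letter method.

1840 A

S_LR = 5.9 × 224 = 1321.6 kVA
I_LR = S_LR/(√3·V_L) = 1321600/(1.732×415) = 1840 A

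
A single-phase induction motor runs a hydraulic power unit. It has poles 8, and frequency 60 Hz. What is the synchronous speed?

n_s = 120f/p = 120×60/8 = 900 rpm

900 rpm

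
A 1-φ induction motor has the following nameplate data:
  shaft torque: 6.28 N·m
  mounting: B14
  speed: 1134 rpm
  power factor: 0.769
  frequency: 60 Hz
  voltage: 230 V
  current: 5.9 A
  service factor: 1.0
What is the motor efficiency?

ω = 2π × 1134/60 = 118.8 rad/s; P_out = τω = 6.28 × 118.8 = 746 W
P_in = V·I·cosφ = 230 × 5.9 × 0.769 = 1044 W
η = P_out / P_in = 746 / 1044 = 0.715 = 71.5%

71.5 %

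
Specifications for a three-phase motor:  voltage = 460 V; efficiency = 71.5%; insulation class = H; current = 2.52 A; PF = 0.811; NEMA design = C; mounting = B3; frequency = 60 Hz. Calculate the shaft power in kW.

P_in = √3·V·I·cosφ = 1.732 × 460 × 2.52 × 0.811 = 1628 W
P_out = η·P_in = 0.715 × 1628 = 1164 W

1.16 kW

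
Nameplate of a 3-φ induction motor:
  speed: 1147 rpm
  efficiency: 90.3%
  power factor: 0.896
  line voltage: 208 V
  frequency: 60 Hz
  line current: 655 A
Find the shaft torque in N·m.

1590 N·m

P_in = √3·V·I·cosφ = 1.732 × 208 × 655 × 0.896 = 211427 W
P_out = η·P_in = 0.903 × 211427 = 190919 W
n = 1147 rpm
ω = 2π×1147/60 = 120.1 rad/s
τ = P_out/ω = 190919/120.1 = 1590 N·m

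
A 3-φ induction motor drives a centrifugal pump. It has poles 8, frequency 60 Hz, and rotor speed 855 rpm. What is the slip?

n_s = 120f/p = 120×60/8 = 900 rpm
s = (n_s − n)/n_s = (900 − 855)/900 = 0.0500

5.00 %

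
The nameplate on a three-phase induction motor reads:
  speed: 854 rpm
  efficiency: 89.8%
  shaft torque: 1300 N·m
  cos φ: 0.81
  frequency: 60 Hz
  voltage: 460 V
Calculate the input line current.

201 A

ω = 2π×854/60 = 89.43 rad/s; P_out = τω = 1300 × 89.43 = 116259 W
P_in = P_out / η = 116259 / 0.898 = 129464 W
I_L = P_in / (√3·V_L·cosφ) = 129464 / (1.732 × 460 × 0.81) = 201 A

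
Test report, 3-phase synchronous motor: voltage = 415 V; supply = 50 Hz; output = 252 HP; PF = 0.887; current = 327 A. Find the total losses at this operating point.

P_in = √3·V·I·cosφ = 1.732×415×327×0.887 = 208481 W
P_out = 252×746 = 187992 W
Losses = P_in − P_out = 208481 − 187992 = 20489 W

20.5 kW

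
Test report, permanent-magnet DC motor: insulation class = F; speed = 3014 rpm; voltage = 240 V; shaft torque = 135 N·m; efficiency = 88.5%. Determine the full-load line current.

ω = 2π×3014/60 = 315.6 rad/s; P_out = τω = 135 × 315.6 = 42606 W
P_in = P_out / η = 42606 / 0.885 = 48142 W
I = P_in / V = 48142 / 240 = 201 A

201 A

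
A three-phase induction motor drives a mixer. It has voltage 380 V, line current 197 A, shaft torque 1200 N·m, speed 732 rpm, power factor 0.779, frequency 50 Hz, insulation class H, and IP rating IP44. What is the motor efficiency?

91.1 %

ω = 2π × 732/60 = 76.65 rad/s; P_out = τω = 1200 × 76.65 = 91980 W
P_in = √3·V_L·I_L·cosφ = 1.732 × 380 × 197 × 0.779 = 101003 W
η = P_out / P_in = 91980 / 101003 = 0.911 = 91.1%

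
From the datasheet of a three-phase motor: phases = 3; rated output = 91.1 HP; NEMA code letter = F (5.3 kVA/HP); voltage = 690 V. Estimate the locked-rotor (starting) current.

S_LR = 5.3 × 91.1 = 482.83 kVA
I_LR = S_LR/(√3·V_L) = 482830/(1.732×690) = 404 A

404 A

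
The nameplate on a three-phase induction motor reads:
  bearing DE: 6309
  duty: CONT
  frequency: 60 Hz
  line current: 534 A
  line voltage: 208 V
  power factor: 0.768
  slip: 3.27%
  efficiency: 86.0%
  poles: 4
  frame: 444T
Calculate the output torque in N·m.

P_in = √3·V·I·cosφ = 1.732 × 208 × 534 × 0.768 = 147745 W
P_out = η·P_in = 0.86 × 147745 = 127061 W
n_s = 120×60/4 = 1800 rpm; n = 1800×(1−0.0327) = 1741 rpm
ω = 2π×1741/60 = 182.3 rad/s
τ = P_out/ω = 127061/182.3 = 697 N·m

697 N·m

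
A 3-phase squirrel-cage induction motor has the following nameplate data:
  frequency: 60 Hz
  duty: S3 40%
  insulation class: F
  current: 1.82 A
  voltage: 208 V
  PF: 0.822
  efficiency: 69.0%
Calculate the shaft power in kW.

P_in = √3·V·I·cosφ = 1.732 × 208 × 1.82 × 0.822 = 539 W
P_out = η·P_in = 0.69 × 539 = 372 W

0.372 kW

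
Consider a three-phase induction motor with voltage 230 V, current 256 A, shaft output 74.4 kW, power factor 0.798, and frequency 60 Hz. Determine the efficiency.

91.4 %

P_out = 74.4 kW = 74400 W
P_in = √3·V_L·I_L·cosφ = 1.732 × 230 × 256 × 0.798 = 81380 W
η = P_out / P_in = 74400 / 81380 = 0.914 = 91.4%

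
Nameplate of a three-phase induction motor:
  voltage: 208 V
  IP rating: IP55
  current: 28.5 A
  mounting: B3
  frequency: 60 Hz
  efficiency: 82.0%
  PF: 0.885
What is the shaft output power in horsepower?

P_in = √3·V·I·cosφ = 1.732 × 208 × 28.5 × 0.885 = 9087 W
P_out = η·P_in = 0.82 × 9087 = 7451 W
= 7451/746 = 9.99 HP

9.99 HP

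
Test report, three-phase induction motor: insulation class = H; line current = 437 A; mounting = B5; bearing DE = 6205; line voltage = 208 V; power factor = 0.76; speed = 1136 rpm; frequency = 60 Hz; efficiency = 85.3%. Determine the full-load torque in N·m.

858 N·m

P_in = √3·V·I·cosφ = 1.732 × 208 × 437 × 0.76 = 119648 W
P_out = η·P_in = 0.853 × 119648 = 102060 W
n = 1136 rpm
ω = 2π×1136/60 = 119 rad/s
τ = P_out/ω = 102060/119 = 858 N·m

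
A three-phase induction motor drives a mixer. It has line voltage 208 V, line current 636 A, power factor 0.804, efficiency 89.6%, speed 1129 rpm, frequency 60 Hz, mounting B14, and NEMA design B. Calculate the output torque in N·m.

P_in = √3·V·I·cosφ = 1.732 × 208 × 636 × 0.804 = 184215 W
P_out = η·P_in = 0.896 × 184215 = 165057 W
n = 1129 rpm
ω = 2π×1129/60 = 118.2 rad/s
τ = P_out/ω = 165057/118.2 = 1400 N·m

1400 N·m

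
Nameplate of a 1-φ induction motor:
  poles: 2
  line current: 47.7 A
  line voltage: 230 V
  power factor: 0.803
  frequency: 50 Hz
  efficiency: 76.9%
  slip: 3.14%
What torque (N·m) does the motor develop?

P_in = V·I·cosφ = 230 × 47.7 × 0.803 = 8810 W
P_out = η·P_in = 0.769 × 8810 = 6775 W
n_s = 120×50/2 = 3000 rpm; n = 3000×(1−0.0314) = 2906 rpm
ω = 2π×2906/60 = 304.3 rad/s
τ = P_out/ω = 6775/304.3 = 22.3 N·m

22.3 N·m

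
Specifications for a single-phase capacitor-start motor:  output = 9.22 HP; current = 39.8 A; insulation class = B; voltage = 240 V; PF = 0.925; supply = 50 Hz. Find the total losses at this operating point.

P_in = V·I·cosφ = 240×39.8×0.925 = 8836 W
P_out = 9.22×746 = 6878 W
Losses = P_in − P_out = 8836 − 6878 = 1958 W

1.96 kW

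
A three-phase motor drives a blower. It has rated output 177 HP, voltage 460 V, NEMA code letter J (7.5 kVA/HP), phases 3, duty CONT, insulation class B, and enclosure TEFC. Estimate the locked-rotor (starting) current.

1670 A

S_LR = 7.5 × 177 = 1327.5 kVA
I_LR = S_LR/(√3·V_L) = 1327500/(1.732×460) = 1670 A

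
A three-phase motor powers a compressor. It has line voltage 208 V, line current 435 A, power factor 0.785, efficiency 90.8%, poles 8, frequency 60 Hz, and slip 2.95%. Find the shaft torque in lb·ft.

P_in = √3·V·I·cosφ = 1.732 × 208 × 435 × 0.785 = 123018 W
P_out = η·P_in = 0.908 × 123018 = 111700 W
n_s = 120×60/8 = 900 rpm; n = 900×(1−0.0295) = 873 rpm
ω = 2π×873/60 = 91.42 rad/s
τ = P_out/ω = 111700/91.42 = 1222 N·m
In lb·ft: 1222/1.356 = 901 lb·ft

901 lb·ft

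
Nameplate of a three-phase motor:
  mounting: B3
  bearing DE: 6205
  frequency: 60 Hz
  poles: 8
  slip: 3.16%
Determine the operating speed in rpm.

n_s = 120f/p = 120×60/8 = 900 rpm
n = n_s(1 − s) = 900 × (1 − 0.0316) = 872 rpm

872 rpm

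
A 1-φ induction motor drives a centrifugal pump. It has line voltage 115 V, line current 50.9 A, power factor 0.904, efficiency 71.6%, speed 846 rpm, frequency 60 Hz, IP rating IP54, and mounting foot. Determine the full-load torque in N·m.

42.8 N·m

P_in = V·I·cosφ = 115 × 50.9 × 0.904 = 5292 W
P_out = η·P_in = 0.716 × 5292 = 3789 W
n = 846 rpm
ω = 2π×846/60 = 88.59 rad/s
τ = P_out/ω = 3789/88.59 = 42.8 N·m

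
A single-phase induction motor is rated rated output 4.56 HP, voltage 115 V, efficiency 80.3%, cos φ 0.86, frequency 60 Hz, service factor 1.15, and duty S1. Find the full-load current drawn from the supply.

P_out = 4.56 × 746 = 3402 W
P_in = P_out / η = 3402 / 0.803 = 4237 W
I = P_in / (V·cosφ) = 4237 / (115 × 0.86) = 42.8 A

42.8 A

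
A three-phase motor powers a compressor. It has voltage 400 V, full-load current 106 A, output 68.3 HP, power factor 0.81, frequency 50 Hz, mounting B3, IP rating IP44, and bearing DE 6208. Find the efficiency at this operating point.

P_out = 68.3 × 746 = 50952 W
P_in = √3·V_L·I_L·cosφ = 1.732 × 400 × 106 × 0.81 = 59484 W
η = P_out / P_in = 50952 / 59484 = 0.857 = 85.7%

85.7 %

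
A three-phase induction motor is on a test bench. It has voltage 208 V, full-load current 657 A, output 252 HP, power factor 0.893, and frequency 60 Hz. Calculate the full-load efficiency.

P_out = 252 × 746 = 187992 W
P_in = √3·V_L·I_L·cosφ = 1.732 × 208 × 657 × 0.893 = 211363 W
η = P_out / P_in = 187992 / 211363 = 0.889 = 88.9%

88.9 %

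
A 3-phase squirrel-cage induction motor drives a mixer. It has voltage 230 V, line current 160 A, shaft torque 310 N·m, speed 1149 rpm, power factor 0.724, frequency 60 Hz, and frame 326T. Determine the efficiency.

80.8 %

ω = 2π × 1149/60 = 120.3 rad/s; P_out = τω = 310 × 120.3 = 37293 W
P_in = √3·V_L·I_L·cosφ = 1.732 × 230 × 160 × 0.724 = 46146 W
η = P_out / P_in = 37293 / 46146 = 0.808 = 80.8%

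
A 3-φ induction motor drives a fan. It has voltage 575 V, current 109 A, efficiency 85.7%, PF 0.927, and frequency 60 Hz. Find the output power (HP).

P_in = √3·V·I·cosφ = 1.732 × 575 × 109 × 0.927 = 100629 W
P_out = η·P_in = 0.857 × 100629 = 86239 W
= 86239/746 = 116 HP

116 HP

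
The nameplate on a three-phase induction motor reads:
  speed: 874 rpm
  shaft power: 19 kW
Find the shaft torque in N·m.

208 N·m

ω = 2π × 874/60 = 91.53 rad/s
τ = P/ω = 19000/91.53 = 208 N·m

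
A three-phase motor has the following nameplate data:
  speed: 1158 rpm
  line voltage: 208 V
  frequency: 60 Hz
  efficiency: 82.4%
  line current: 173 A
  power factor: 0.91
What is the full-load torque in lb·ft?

284 lb·ft

P_in = √3·V·I·cosφ = 1.732 × 208 × 173 × 0.91 = 56715 W
P_out = η·P_in = 0.824 × 56715 = 46733 W
n = 1158 rpm
ω = 2π×1158/60 = 121.3 rad/s
τ = P_out/ω = 46733/121.3 = 385.3 N·m
In lb·ft: 385.3/1.356 = 284 lb·ft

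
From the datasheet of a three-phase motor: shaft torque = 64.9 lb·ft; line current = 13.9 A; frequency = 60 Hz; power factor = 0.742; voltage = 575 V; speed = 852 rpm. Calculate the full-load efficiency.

76.4 %

τ = 64.9 lb·ft × 1.356 = 88 N·m
ω = 2π × 852/60 = 89.22 rad/s; P_out = τω = 88 × 89.22 = 7851 W
P_in = √3·V_L·I_L·cosφ = 1.732 × 575 × 13.9 × 0.742 = 10272 W
η = P_out / P_in = 7851 / 10272 = 0.764 = 76.4%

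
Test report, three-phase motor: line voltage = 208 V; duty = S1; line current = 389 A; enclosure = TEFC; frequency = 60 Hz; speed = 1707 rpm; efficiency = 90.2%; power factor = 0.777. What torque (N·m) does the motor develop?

P_in = √3·V·I·cosφ = 1.732 × 208 × 389 × 0.777 = 108888 W
P_out = η·P_in = 0.902 × 108888 = 98217 W
n = 1707 rpm
ω = 2π×1707/60 = 178.8 rad/s
τ = P_out/ω = 98217/178.8 = 549 N·m

549 N·m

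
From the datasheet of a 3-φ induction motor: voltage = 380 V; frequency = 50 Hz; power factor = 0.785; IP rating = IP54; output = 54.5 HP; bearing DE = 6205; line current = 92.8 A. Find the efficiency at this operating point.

84.8 %

P_out = 54.5 × 746 = 40657 W
P_in = √3·V_L·I_L·cosφ = 1.732 × 380 × 92.8 × 0.785 = 47946 W
η = P_out / P_in = 40657 / 47946 = 0.848 = 84.8%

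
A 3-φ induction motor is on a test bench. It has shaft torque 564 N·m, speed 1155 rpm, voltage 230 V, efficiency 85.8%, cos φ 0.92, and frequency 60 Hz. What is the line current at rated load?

217 A

ω = 2π×1155/60 = 121 rad/s; P_out = τω = 564 × 121 = 68244 W
P_in = P_out / η = 68244 / 0.858 = 79538 W
I_L = P_in / (√3·V_L·cosφ) = 79538 / (1.732 × 230 × 0.92) = 217 A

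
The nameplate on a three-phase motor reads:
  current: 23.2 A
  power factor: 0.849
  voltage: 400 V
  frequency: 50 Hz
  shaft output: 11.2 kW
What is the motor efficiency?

P_out = 11.2 kW = 11200 W
P_in = √3·V_L·I_L·cosφ = 1.732 × 400 × 23.2 × 0.849 = 13646 W
η = P_out / P_in = 11200 / 13646 = 0.821 = 82.1%

82.1 %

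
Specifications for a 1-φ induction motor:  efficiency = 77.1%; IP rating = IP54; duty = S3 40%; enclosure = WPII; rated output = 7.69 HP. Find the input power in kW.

P_out = 7.69 × 746 = 5737 W
P_in = P_out/η = 5737/0.771 = 7441 W = 7.44 kW

7.44 kW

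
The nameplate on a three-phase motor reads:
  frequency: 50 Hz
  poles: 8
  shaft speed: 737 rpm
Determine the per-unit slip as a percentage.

n_s = 120f/p = 120×50/8 = 750 rpm
s = (n_s − n)/n_s = (750 − 737)/750 = 0.0173

1.73 %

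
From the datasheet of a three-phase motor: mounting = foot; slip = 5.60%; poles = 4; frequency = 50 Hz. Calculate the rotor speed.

1416 rpm

n_s = 120f/p = 120×50/4 = 1500 rpm
n = n_s(1 − s) = 1500 × (1 − 0.056) = 1416 rpm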